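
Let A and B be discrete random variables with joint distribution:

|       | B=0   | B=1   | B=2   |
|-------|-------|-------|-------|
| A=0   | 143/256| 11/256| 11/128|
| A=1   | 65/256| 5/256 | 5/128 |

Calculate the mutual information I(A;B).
Marginal P(A) (row sums):
  P(A=0) = 143/256 + 11/256 + 11/128 = 11/16
  P(A=1) = 65/256 + 5/256 + 5/128 = 5/16
Marginal P(B) (column sums):
  P(B=0) = 143/256 + 65/256 = 13/16
  P(B=1) = 11/256 + 5/256 = 1/16
  P(B=2) = 11/128 + 5/128 = 1/8

H(A) = -[(11/16)·log₂(11/16) + (5/16)·log₂(5/16)]
  = 0.3716 + 0.5244
  = 0.8960 bits
H(B) = -[(13/16)·log₂(13/16) + (1/16)·log₂(1/16) + (1/8)·log₂(1/8)]
  = 0.2434 + 0.2500 + 0.3750
  = 0.8684 bits
H(A,B) = -[(143/256)·log₂(143/256) + (11/256)·log₂(11/256) + (11/128)·log₂(11/128) + (65/256)·log₂(65/256) + (5/256)·log₂(5/256) + (5/128)·log₂(5/128)]
  = 0.4693 + 0.1951 + 0.3043 + 0.5021 + 0.1109 + 0.1827
  = 1.7644 bits

I(A;B) = H(A) + H(B) - H(A,B)
  = 0.8960 + 0.8684 - 1.7644
  = 0.0000 bits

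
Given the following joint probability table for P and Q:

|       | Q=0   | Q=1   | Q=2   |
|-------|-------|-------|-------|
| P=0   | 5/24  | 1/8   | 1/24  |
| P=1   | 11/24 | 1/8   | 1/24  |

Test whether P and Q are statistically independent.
Marginal P(P) (row sums):
  P(P=0) = 5/24 + 1/8 + 1/24 = 3/8
  P(P=1) = 11/24 + 1/8 + 1/24 = 5/8
Marginal P(Q) (column sums):
  P(Q=0) = 5/24 + 11/24 = 2/3
  P(Q=1) = 1/8 + 1/8 = 1/4
  P(Q=2) = 1/24 + 1/24 = 1/12

P and Q are independent iff P(P=i,Q=j) = P(P=i)·P(Q=j) for every cell.
  P(P=0)·P(Q=0) = 3/8 × 2/3 = 1/4, but P(P=0,Q=0) = 5/24 ✗

No, P and Q are not independent. Quantitatively, I(P;Q) > 0:

H(P) = -[(3/8)·log₂(3/8) + (5/8)·log₂(5/8)]
  = 0.5306 + 0.4238
  = 0.9544 bits
H(Q) = -[(2/3)·log₂(2/3) + (1/4)·log₂(1/4) + (1/12)·log₂(1/12)]
  = 0.3900 + 0.5000 + 0.2987
  = 1.1887 bits
H(P,Q) = -[(5/24)·log₂(5/24) + (1/8)·log₂(1/8) + (1/24)·log₂(1/24) + (11/24)·log₂(11/24) + (1/8)·log₂(1/8) + (1/24)·log₂(1/24)]
  = 0.4715 + 0.3750 + 0.1910 + 0.5159 + 0.3750 + 0.1910
  = 2.1194 bits
I(P;Q) = H(P) + H(Q) - H(P,Q) = 0.9544 + 1.1887 - 2.1194 = 0.0237 bits > 0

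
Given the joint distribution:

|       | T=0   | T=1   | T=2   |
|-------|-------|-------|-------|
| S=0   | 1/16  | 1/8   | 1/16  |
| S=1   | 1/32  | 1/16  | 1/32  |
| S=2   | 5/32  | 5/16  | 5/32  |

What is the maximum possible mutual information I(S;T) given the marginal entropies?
The upper bound on mutual information is I(S;T) ≤ min(H(S), H(T)).

Marginal P(S) (row sums):
  P(S=0) = 1/16 + 1/8 + 1/16 = 1/4
  P(S=1) = 1/32 + 1/16 + 1/32 = 1/8
  P(S=2) = 5/32 + 5/16 + 5/32 = 5/8
Marginal P(T) (column sums):
  P(T=0) = 1/16 + 1/32 + 5/32 = 1/4
  P(T=1) = 1/8 + 1/16 + 5/16 = 1/2
  P(T=2) = 1/16 + 1/32 + 5/32 = 1/4

H(S) = -[(1/4)·log₂(1/4) + (1/8)·log₂(1/8) + (5/8)·log₂(5/8)]
  = 0.5000 + 0.3750 + 0.4238
  = 1.2988 bits
H(T) = -[(1/4)·log₂(1/4) + (1/2)·log₂(1/2) + (1/4)·log₂(1/4)]
  = 0.5000 + 0.5000 + 0.5000
  = 1.5000 bits

Maximum possible I(S;T) = min(1.2988, 1.5000) = 1.2988 bits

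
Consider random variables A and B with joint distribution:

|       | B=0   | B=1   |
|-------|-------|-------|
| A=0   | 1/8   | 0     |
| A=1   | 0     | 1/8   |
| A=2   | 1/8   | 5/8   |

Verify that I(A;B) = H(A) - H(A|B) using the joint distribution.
Left side, from I(A;B) = H(A) + H(B) - H(A,B):
Marginal P(A) (row sums):
  P(A=0) = 1/8 + 0 = 1/8
  P(A=1) = 0 + 1/8 = 1/8
  P(A=2) = 1/8 + 5/8 = 3/4
Marginal P(B) (column sums):
  P(B=0) = 1/8 + 0 + 1/8 = 1/4
  P(B=1) = 0 + 1/8 + 5/8 = 3/4

H(A) = -[(1/8)·log₂(1/8) + (1/8)·log₂(1/8) + (3/4)·log₂(3/4)]
  = 0.3750 + 0.3750 + 0.3113
  = 1.0613 bits
H(B) = -[(1/4)·log₂(1/4) + (3/4)·log₂(3/4)]
  = 0.5000 + 0.3113
  = 0.8113 bits
H(A,B) = -[(1/8)·log₂(1/8) + (1/8)·log₂(1/8) + (1/8)·log₂(1/8) + (5/8)·log₂(5/8)]
  = 0.3750 + 0.3750 + 0.3750 + 0.4238
  = 1.5488 bits

I(A;B) = H(A) + H(B) - H(A,B)
  = 1.0613 + 0.8113 - 1.5488
  = 0.3238 bits

Right side, with H(A|B) computed directly from the conditional probabilities:
H(A|B) = -Σ P(A,B)·log₂ P(A|B), where P(A|B) = P(A,B) / P(B)
  (cells with P(A,B) = 0 contribute 0)
  (A=0,B=0): P(A|B) = (1/8)/(1/4) = 1/2;  -(1/8)·log₂(1/2) = 0.1250
  (A=1,B=1): P(A|B) = (1/8)/(3/4) = 1/6;  -(1/8)·log₂(1/6) = 0.3231
  (A=2,B=0): P(A|B) = (1/8)/(1/4) = 1/2;  -(1/8)·log₂(1/2) = 0.1250
  (A=2,B=1): P(A|B) = (5/8)/(3/4) = 5/6;  -(5/8)·log₂(5/6) = 0.1644
H(A|B) = 0.1250 + 0.3231 + 0.1250 + 0.1644
  = 0.7375 bits
H(A) - H(A|B) = 1.0613 - 0.7375 = 0.3238 bits

Both sides equal 0.3238 bits, so I(A;B) = H(A) - H(A|B) ✓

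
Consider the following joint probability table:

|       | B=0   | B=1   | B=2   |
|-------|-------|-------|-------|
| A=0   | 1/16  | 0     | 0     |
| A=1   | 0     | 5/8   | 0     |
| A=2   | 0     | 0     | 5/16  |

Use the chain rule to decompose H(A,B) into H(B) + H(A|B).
By the chain rule: H(A,B) = H(B) + H(A|B)

Marginal P(B) (column sums):
  P(B=0) = 1/16 + 0 + 0 = 1/16
  P(B=1) = 0 + 5/8 + 0 = 5/8
  P(B=2) = 0 + 0 + 5/16 = 5/16
H(B) = -[(1/16)·log₂(1/16) + (5/8)·log₂(5/8) + (5/16)·log₂(5/16)]
  = 0.2500 + 0.4238 + 0.5244
  = 1.1982 bits
H(A|B) = -Σ P(A,B)·log₂ P(A|B), where P(A|B) = P(A,B) / P(B)
  (cells with P(A,B) = 0 contribute 0)
  (A=0,B=0): P(A|B) = (1/16)/(1/16) = 1;  -(1/16)·log₂(1) = 0.0000
  (A=1,B=1): P(A|B) = (5/8)/(5/8) = 1;  -(5/8)·log₂(1) = 0.0000
  (A=2,B=2): P(A|B) = (5/16)/(5/16) = 1;  -(5/16)·log₂(1) = 0.0000
H(A|B) = 0.0000 + 0.0000 + 0.0000
  = 0.0000 bits

H(A,B) = H(B) + H(A|B) = 1.1982 + 0.0000 = 1.1982 bits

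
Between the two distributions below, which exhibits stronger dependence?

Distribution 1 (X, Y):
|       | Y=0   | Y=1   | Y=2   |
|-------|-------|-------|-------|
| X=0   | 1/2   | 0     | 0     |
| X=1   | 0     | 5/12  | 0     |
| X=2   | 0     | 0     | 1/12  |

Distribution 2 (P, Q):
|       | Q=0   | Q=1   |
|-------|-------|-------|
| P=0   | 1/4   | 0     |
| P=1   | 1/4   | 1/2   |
Distribution 1 (X, Y):
Marginal P(X) (row sums):
  P(X=0) = 1/2 + 0 + 0 = 1/2
  P(X=1) = 0 + 5/12 + 0 = 5/12
  P(X=2) = 0 + 0 + 1/12 = 1/12
Marginal P(Y) (column sums):
  P(Y=0) = 1/2 + 0 + 0 = 1/2
  P(Y=1) = 0 + 5/12 + 0 = 5/12
  P(Y=2) = 0 + 0 + 1/12 = 1/12

H(X) = -[(1/2)·log₂(1/2) + (5/12)·log₂(5/12) + (1/12)·log₂(1/12)]
  = 0.5000 + 0.5263 + 0.2987
  = 1.3250 bits
H(Y) = -[(1/2)·log₂(1/2) + (5/12)·log₂(5/12) + (1/12)·log₂(1/12)]
  = 0.5000 + 0.5263 + 0.2987
  = 1.3250 bits
H(X,Y) = -[(1/2)·log₂(1/2) + (5/12)·log₂(5/12) + (1/12)·log₂(1/12)]
  = 0.5000 + 0.5263 + 0.2987
  = 1.3250 bits

I(X;Y) = H(X) + H(Y) - H(X,Y)
  = 1.3250 + 1.3250 - 1.3250
  = 1.3250 bits

Distribution 2 (P, Q):
Marginal P(P) (row sums):
  P(P=0) = 1/4 + 0 = 1/4
  P(P=1) = 1/4 + 1/2 = 3/4
Marginal P(Q) (column sums):
  P(Q=0) = 1/4 + 1/4 = 1/2
  P(Q=1) = 0 + 1/2 = 1/2

H(P) = -[(1/4)·log₂(1/4) + (3/4)·log₂(3/4)]
  = 0.5000 + 0.3113
  = 0.8113 bits
H(Q) = -[(1/2)·log₂(1/2) + (1/2)·log₂(1/2)]
  = 0.5000 + 0.5000
  = 1.0000 bits
H(P,Q) = -[(1/4)·log₂(1/4) + (1/4)·log₂(1/4) + (1/2)·log₂(1/2)]
  = 0.5000 + 0.5000 + 0.5000
  = 1.5000 bits

I(P;Q) = H(P) + H(Q) - H(P,Q)
  = 0.8113 + 1.0000 - 1.5000
  = 0.3113 bits

I(X;Y) = 1.3250 bits > I(P;Q) = 0.3113 bits, so (X, Y) has the higher mutual information (stronger dependence).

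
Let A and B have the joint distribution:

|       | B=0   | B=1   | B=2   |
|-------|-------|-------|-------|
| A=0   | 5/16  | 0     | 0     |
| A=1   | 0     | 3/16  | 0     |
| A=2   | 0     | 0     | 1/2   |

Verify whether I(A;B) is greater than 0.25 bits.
Marginal P(A) (row sums):
  P(A=0) = 5/16 + 0 + 0 = 5/16
  P(A=1) = 0 + 3/16 + 0 = 3/16
  P(A=2) = 0 + 0 + 1/2 = 1/2
Marginal P(B) (column sums):
  P(B=0) = 5/16 + 0 + 0 = 5/16
  P(B=1) = 0 + 3/16 + 0 = 3/16
  P(B=2) = 0 + 0 + 1/2 = 1/2

H(A) = -[(5/16)·log₂(5/16) + (3/16)·log₂(3/16) + (1/2)·log₂(1/2)]
  = 0.5244 + 0.4528 + 0.5000
  = 1.4772 bits
H(B) = -[(5/16)·log₂(5/16) + (3/16)·log₂(3/16) + (1/2)·log₂(1/2)]
  = 0.5244 + 0.4528 + 0.5000
  = 1.4772 bits
H(A,B) = -[(5/16)·log₂(5/16) + (3/16)·log₂(3/16) + (1/2)·log₂(1/2)]
  = 0.5244 + 0.4528 + 0.5000
  = 1.4772 bits

I(A;B) = H(A) + H(B) - H(A,B)
  = 1.4772 + 1.4772 - 1.4772
  = 1.4772 bits

Yes. I(A;B) = 1.4772 bits, which is > 0.25 bits.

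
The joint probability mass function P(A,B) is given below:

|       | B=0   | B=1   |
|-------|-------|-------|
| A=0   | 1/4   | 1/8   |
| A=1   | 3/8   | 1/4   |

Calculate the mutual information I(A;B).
Marginal P(A) (row sums):
  P(A=0) = 1/4 + 1/8 = 3/8
  P(A=1) = 3/8 + 1/4 = 5/8
Marginal P(B) (column sums):
  P(B=0) = 1/4 + 3/8 = 5/8
  P(B=1) = 1/8 + 1/4 = 3/8

H(A) = -[(3/8)·log₂(3/8) + (5/8)·log₂(5/8)]
  = 0.5306 + 0.4238
  = 0.9544 bits
H(B) = -[(5/8)·log₂(5/8) + (3/8)·log₂(3/8)]
  = 0.4238 + 0.5306
  = 0.9544 bits
H(A,B) = -[(1/4)·log₂(1/4) + (1/8)·log₂(1/8) + (3/8)·log₂(3/8) + (1/4)·log₂(1/4)]
  = 0.5000 + 0.3750 + 0.5306 + 0.5000
  = 1.9056 bits

I(A;B) = H(A) + H(B) - H(A,B)
  = 0.9544 + 0.9544 - 1.9056
  = 0.0032 bits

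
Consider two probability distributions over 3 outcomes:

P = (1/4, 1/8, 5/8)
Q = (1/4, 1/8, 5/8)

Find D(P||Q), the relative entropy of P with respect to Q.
D(P||Q) = Σ P(i) log₂(P(i)/Q(i))
  i=0: (1/4) × log₂((1/4)/(1/4)) = (1/4) × log₂(1) = 0.0000
  i=1: (1/8) × log₂((1/8)/(1/8)) = (1/8) × log₂(1) = 0.0000
  i=2: (5/8) × log₂((5/8)/(5/8)) = (5/8) × log₂(1) = 0.0000
D(P||Q) = 0.0000 + 0.0000 + 0.0000
  = 0.0000 bits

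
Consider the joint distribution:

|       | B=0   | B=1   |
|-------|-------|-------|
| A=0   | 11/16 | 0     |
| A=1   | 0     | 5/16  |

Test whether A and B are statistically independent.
Marginal P(A) (row sums):
  P(A=0) = 11/16 + 0 = 11/16
  P(A=1) = 0 + 5/16 = 5/16
Marginal P(B) (column sums):
  P(B=0) = 11/16 + 0 = 11/16
  P(B=1) = 0 + 5/16 = 5/16

A and B are independent iff P(A=i,B=j) = P(A=i)·P(B=j) for every cell.
  P(A=0)·P(B=0) = 11/16 × 11/16 = 121/256, but P(A=0,B=0) = 11/16 ✗

No, A and B are not independent. Quantitatively, I(A;B) > 0:

H(A) = -[(11/16)·log₂(11/16) + (5/16)·log₂(5/16)]
  = 0.3716 + 0.5244
  = 0.8960 bits
H(B) = -[(11/16)·log₂(11/16) + (5/16)·log₂(5/16)]
  = 0.3716 + 0.5244
  = 0.8960 bits
H(A,B) = -[(11/16)·log₂(11/16) + (5/16)·log₂(5/16)]
  = 0.3716 + 0.5244
  = 0.8960 bits
I(A;B) = H(A) + H(B) - H(A,B) = 0.8960 + 0.8960 - 0.8960 = 0.8960 bits > 0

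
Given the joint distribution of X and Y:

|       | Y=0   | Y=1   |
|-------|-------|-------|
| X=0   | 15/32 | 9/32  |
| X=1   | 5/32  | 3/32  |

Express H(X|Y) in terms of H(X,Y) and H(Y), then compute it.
H(X|Y) = H(X,Y) - H(Y)

Marginal P(Y) (column sums):
  P(Y=0) = 15/32 + 5/32 = 5/8
  P(Y=1) = 9/32 + 3/32 = 3/8

H(X,Y) = -[(15/32)·log₂(15/32) + (9/32)·log₂(9/32) + (5/32)·log₂(5/32) + (3/32)·log₂(3/32)]
  = 0.5124 + 0.5147 + 0.4184 + 0.3202
  = 1.7657 bits
H(Y) = -[(5/8)·log₂(5/8) + (3/8)·log₂(3/8)]
  = 0.4238 + 0.5306
  = 0.9544 bits

H(X|Y) = 1.7657 - 0.9544 = 0.8113 bits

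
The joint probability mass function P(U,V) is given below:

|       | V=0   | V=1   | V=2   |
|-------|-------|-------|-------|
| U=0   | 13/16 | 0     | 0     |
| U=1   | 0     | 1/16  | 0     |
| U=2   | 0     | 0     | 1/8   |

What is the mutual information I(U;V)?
Marginal P(U) (row sums):
  P(U=0) = 13/16 + 0 + 0 = 13/16
  P(U=1) = 0 + 1/16 + 0 = 1/16
  P(U=2) = 0 + 0 + 1/8 = 1/8
Marginal P(V) (column sums):
  P(V=0) = 13/16 + 0 + 0 = 13/16
  P(V=1) = 0 + 1/16 + 0 = 1/16
  P(V=2) = 0 + 0 + 1/8 = 1/8

H(U) = -[(13/16)·log₂(13/16) + (1/16)·log₂(1/16) + (1/8)·log₂(1/8)]
  = 0.2434 + 0.2500 + 0.3750
  = 0.8684 bits
H(V) = -[(13/16)·log₂(13/16) + (1/16)·log₂(1/16) + (1/8)·log₂(1/8)]
  = 0.2434 + 0.2500 + 0.3750
  = 0.8684 bits
H(U,V) = -[(13/16)·log₂(13/16) + (1/16)·log₂(1/16) + (1/8)·log₂(1/8)]
  = 0.2434 + 0.2500 + 0.3750
  = 0.8684 bits

I(U;V) = H(U) + H(V) - H(U,V)
  = 0.8684 + 0.8684 - 0.8684
  = 0.8684 bits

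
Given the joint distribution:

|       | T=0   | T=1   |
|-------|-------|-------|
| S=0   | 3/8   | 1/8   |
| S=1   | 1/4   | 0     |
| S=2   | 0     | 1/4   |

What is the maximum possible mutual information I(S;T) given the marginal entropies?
The upper bound on mutual information is I(S;T) ≤ min(H(S), H(T)).

Marginal P(S) (row sums):
  P(S=0) = 3/8 + 1/8 = 1/2
  P(S=1) = 1/4 + 0 = 1/4
  P(S=2) = 0 + 1/4 = 1/4
Marginal P(T) (column sums):
  P(T=0) = 3/8 + 1/4 + 0 = 5/8
  P(T=1) = 1/8 + 0 + 1/4 = 3/8

H(S) = -[(1/2)·log₂(1/2) + (1/4)·log₂(1/4) + (1/4)·log₂(1/4)]
  = 0.5000 + 0.5000 + 0.5000
  = 1.5000 bits
H(T) = -[(5/8)·log₂(5/8) + (3/8)·log₂(3/8)]
  = 0.4238 + 0.5306
  = 0.9544 bits

Maximum possible I(S;T) = min(1.5000, 0.9544) = 0.9544 bits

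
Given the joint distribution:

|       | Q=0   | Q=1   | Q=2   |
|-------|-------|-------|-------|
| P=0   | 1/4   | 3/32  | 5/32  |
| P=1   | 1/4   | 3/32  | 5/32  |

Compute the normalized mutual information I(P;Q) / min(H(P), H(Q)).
Marginal P(P) (row sums):
  P(P=0) = 1/4 + 3/32 + 5/32 = 1/2
  P(P=1) = 1/4 + 3/32 + 5/32 = 1/2
Marginal P(Q) (column sums):
  P(Q=0) = 1/4 + 1/4 = 1/2
  P(Q=1) = 3/32 + 3/32 = 3/16
  P(Q=2) = 5/32 + 5/32 = 5/16

H(P) = -[(1/2)·log₂(1/2) + (1/2)·log₂(1/2)]
  = 0.5000 + 0.5000
  = 1.0000 bits
H(Q) = -[(1/2)·log₂(1/2) + (3/16)·log₂(3/16) + (5/16)·log₂(5/16)]
  = 0.5000 + 0.4528 + 0.5244
  = 1.4772 bits
H(P,Q) = -[(1/4)·log₂(1/4) + (3/32)·log₂(3/32) + (5/32)·log₂(5/32) + (1/4)·log₂(1/4) + (3/32)·log₂(3/32) + (5/32)·log₂(5/32)]
  = 0.5000 + 0.3202 + 0.4184 + 0.5000 + 0.3202 + 0.4184
  = 2.4772 bits

I(P;Q) = H(P) + H(Q) - H(P,Q)
  = 1.0000 + 1.4772 - 2.4772
  = 0.0000 bits

min(H(P), H(Q)) = min(1.0000, 1.4772) = 1.0000 bits
Normalized MI = 0.0000 / 1.0000 = 0.0000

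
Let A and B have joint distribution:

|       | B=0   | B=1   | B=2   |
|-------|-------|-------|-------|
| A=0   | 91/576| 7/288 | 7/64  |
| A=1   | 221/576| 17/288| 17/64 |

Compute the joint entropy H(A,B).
H(A,B) = -Σ P(A,B) log₂ P(A,B), summed over the non-zero cells:
H(A,B) = -[(91/576)·log₂(91/576) + (7/288)·log₂(7/288) + (7/64)·log₂(7/64) + (221/576)·log₂(221/576) + (17/288)·log₂(17/288) + (17/64)·log₂(17/64)]
  = 0.4206 + 0.1303 + 0.3492 + 0.5303 + 0.2410 + 0.5080
  = 2.1794 bits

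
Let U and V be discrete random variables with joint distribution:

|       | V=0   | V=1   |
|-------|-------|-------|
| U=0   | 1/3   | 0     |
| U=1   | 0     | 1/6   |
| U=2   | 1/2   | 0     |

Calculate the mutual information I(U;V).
Marginal P(U) (row sums):
  P(U=0) = 1/3 + 0 = 1/3
  P(U=1) = 0 + 1/6 = 1/6
  P(U=2) = 1/2 + 0 = 1/2
Marginal P(V) (column sums):
  P(V=0) = 1/3 + 0 + 1/2 = 5/6
  P(V=1) = 0 + 1/6 + 0 = 1/6

H(U) = -[(1/3)·log₂(1/3) + (1/6)·log₂(1/6) + (1/2)·log₂(1/2)]
  = 0.5283 + 0.4308 + 0.5000
  = 1.4591 bits
H(V) = -[(5/6)·log₂(5/6) + (1/6)·log₂(1/6)]
  = 0.2192 + 0.4308
  = 0.6500 bits
H(U,V) = -[(1/3)·log₂(1/3) + (1/6)·log₂(1/6) + (1/2)·log₂(1/2)]
  = 0.5283 + 0.4308 + 0.5000
  = 1.4591 bits

I(U;V) = H(U) + H(V) - H(U,V)
  = 1.4591 + 0.6500 - 1.4591
  = 0.6500 bits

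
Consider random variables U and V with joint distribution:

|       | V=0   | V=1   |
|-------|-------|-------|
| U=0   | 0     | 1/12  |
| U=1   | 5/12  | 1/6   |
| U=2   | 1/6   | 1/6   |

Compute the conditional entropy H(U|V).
Marginal P(V) (column sums):
  P(V=0) = 0 + 5/12 + 1/6 = 7/12
  P(V=1) = 1/12 + 1/6 + 1/6 = 5/12

H(U|V) = -Σ P(U,V)·log₂ P(U|V), where P(U|V) = P(U,V) / P(V)
  (cells with P(U,V) = 0 contribute 0)
  (U=0,V=1): P(U|V) = (1/12)/(5/12) = 1/5;  -(1/12)·log₂(1/5) = 0.1935
  (U=1,V=0): P(U|V) = (5/12)/(7/12) = 5/7;  -(5/12)·log₂(5/7) = 0.2023
  (U=1,V=1): P(U|V) = (1/6)/(5/12) = 2/5;  -(1/6)·log₂(2/5) = 0.2203
  (U=2,V=0): P(U|V) = (1/6)/(7/12) = 2/7;  -(1/6)·log₂(2/7) = 0.3012
  (U=2,V=1): P(U|V) = (1/6)/(5/12) = 2/5;  -(1/6)·log₂(2/5) = 0.2203
H(U|V) = 0.1935 + 0.2023 + 0.2203 + 0.3012 + 0.2203
  = 1.1376 bits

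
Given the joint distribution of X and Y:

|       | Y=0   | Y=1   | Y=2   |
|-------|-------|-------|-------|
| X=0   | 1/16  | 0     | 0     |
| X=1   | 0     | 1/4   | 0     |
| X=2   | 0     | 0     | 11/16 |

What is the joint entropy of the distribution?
H(X,Y) = -Σ P(X,Y) log₂ P(X,Y), summed over the non-zero cells:
H(X,Y) = -[(1/16)·log₂(1/16) + (1/4)·log₂(1/4) + (11/16)·log₂(11/16)]
  = 0.2500 + 0.5000 + 0.3716
  = 1.1216 bits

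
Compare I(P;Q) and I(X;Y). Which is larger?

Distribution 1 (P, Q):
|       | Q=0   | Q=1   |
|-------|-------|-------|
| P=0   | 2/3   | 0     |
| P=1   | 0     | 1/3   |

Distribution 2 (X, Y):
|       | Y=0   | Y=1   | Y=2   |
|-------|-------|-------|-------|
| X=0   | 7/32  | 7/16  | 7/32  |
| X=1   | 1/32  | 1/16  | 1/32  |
Distribution 1 (P, Q):
Marginal P(P) (row sums):
  P(P=0) = 2/3 + 0 = 2/3
  P(P=1) = 0 + 1/3 = 1/3
Marginal P(Q) (column sums):
  P(Q=0) = 2/3 + 0 = 2/3
  P(Q=1) = 0 + 1/3 = 1/3

H(P) = -[(2/3)·log₂(2/3) + (1/3)·log₂(1/3)]
  = 0.3900 + 0.5283
  = 0.9183 bits
H(Q) = -[(2/3)·log₂(2/3) + (1/3)·log₂(1/3)]
  = 0.3900 + 0.5283
  = 0.9183 bits
H(P,Q) = -[(2/3)·log₂(2/3) + (1/3)·log₂(1/3)]
  = 0.3900 + 0.5283
  = 0.9183 bits

I(P;Q) = H(P) + H(Q) - H(P,Q)
  = 0.9183 + 0.9183 - 0.9183
  = 0.9183 bits

Distribution 2 (X, Y):
Marginal P(X) (row sums):
  P(X=0) = 7/32 + 7/16 + 7/32 = 7/8
  P(X=1) = 1/32 + 1/16 + 1/32 = 1/8
Marginal P(Y) (column sums):
  P(Y=0) = 7/32 + 1/32 = 1/4
  P(Y=1) = 7/16 + 1/16 = 1/2
  P(Y=2) = 7/32 + 1/32 = 1/4

H(X) = -[(7/8)·log₂(7/8) + (1/8)·log₂(1/8)]
  = 0.1686 + 0.3750
  = 0.5436 bits
H(Y) = -[(1/4)·log₂(1/4) + (1/2)·log₂(1/2) + (1/4)·log₂(1/4)]
  = 0.5000 + 0.5000 + 0.5000
  = 1.5000 bits
H(X,Y) = -[(7/32)·log₂(7/32) + (7/16)·log₂(7/16) + (7/32)·log₂(7/32) + (1/32)·log₂(1/32) + (1/16)·log₂(1/16) + (1/32)·log₂(1/32)]
  = 0.4796 + 0.5218 + 0.4796 + 0.1563 + 0.2500 + 0.1563
  = 2.0436 bits

I(X;Y) = H(X) + H(Y) - H(X,Y)
  = 0.5436 + 1.5000 - 2.0436
  = 0.0000 bits

I(P;Q) = 0.9183 bits > I(X;Y) = 0.0000 bits, so (P, Q) has the higher mutual information (stronger dependence).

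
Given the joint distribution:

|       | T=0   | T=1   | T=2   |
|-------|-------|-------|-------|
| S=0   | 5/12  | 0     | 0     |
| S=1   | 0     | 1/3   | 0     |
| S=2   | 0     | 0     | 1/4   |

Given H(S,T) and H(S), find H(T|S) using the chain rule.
From the chain rule: H(S,T) = H(S) + H(T|S)
Therefore: H(T|S) = H(S,T) - H(S)

H(S,T) = -[(5/12)·log₂(5/12) + (1/3)·log₂(1/3) + (1/4)·log₂(1/4)]
  = 0.5263 + 0.5283 + 0.5000
  = 1.5546 bits
Marginal P(S) (row sums):
  P(S=0) = 5/12 + 0 + 0 = 5/12
  P(S=1) = 0 + 1/3 + 0 = 1/3
  P(S=2) = 0 + 0 + 1/4 = 1/4
H(S) = -[(5/12)·log₂(5/12) + (1/3)·log₂(1/3) + (1/4)·log₂(1/4)]
  = 0.5263 + 0.5283 + 0.5000
  = 1.5546 bits

H(T|S) = 1.5546 - 1.5546 = 0.0000 bits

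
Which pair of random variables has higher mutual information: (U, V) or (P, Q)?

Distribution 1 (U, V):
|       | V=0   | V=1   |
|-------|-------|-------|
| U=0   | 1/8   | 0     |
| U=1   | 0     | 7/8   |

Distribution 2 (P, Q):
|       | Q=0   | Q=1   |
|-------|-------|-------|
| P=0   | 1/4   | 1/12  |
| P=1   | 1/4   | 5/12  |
Distribution 1 (U, V):
Marginal P(U) (row sums):
  P(U=0) = 1/8 + 0 = 1/8
  P(U=1) = 0 + 7/8 = 7/8
Marginal P(V) (column sums):
  P(V=0) = 1/8 + 0 = 1/8
  P(V=1) = 0 + 7/8 = 7/8

H(U) = -[(1/8)·log₂(1/8) + (7/8)·log₂(7/8)]
  = 0.3750 + 0.1686
  = 0.5436 bits
H(V) = -[(1/8)·log₂(1/8) + (7/8)·log₂(7/8)]
  = 0.3750 + 0.1686
  = 0.5436 bits
H(U,V) = -[(1/8)·log₂(1/8) + (7/8)·log₂(7/8)]
  = 0.3750 + 0.1686
  = 0.5436 bits

I(U;V) = H(U) + H(V) - H(U,V)
  = 0.5436 + 0.5436 - 0.5436
  = 0.5436 bits

Distribution 2 (P, Q):
Marginal P(P) (row sums):
  P(P=0) = 1/4 + 1/12 = 1/3
  P(P=1) = 1/4 + 5/12 = 2/3
Marginal P(Q) (column sums):
  P(Q=0) = 1/4 + 1/4 = 1/2
  P(Q=1) = 1/12 + 5/12 = 1/2

H(P) = -[(1/3)·log₂(1/3) + (2/3)·log₂(2/3)]
  = 0.5283 + 0.3900
  = 0.9183 bits
H(Q) = -[(1/2)·log₂(1/2) + (1/2)·log₂(1/2)]
  = 0.5000 + 0.5000
  = 1.0000 bits
H(P,Q) = -[(1/4)·log₂(1/4) + (1/12)·log₂(1/12) + (1/4)·log₂(1/4) + (5/12)·log₂(5/12)]
  = 0.5000 + 0.2987 + 0.5000 + 0.5263
  = 1.8250 bits

I(P;Q) = H(P) + H(Q) - H(P,Q)
  = 0.9183 + 1.0000 - 1.8250
  = 0.0933 bits

I(U;V) = 0.5436 bits > I(P;Q) = 0.0933 bits, so (U, V) has the higher mutual information (stronger dependence).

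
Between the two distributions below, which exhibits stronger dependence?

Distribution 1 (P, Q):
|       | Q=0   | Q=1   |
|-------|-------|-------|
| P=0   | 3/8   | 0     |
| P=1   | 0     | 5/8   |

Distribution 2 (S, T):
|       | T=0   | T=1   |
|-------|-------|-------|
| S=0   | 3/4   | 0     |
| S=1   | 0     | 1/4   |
Distribution 1 (P, Q):
Marginal P(P) (row sums):
  P(P=0) = 3/8 + 0 = 3/8
  P(P=1) = 0 + 5/8 = 5/8
Marginal P(Q) (column sums):
  P(Q=0) = 3/8 + 0 = 3/8
  P(Q=1) = 0 + 5/8 = 5/8

H(P) = -[(3/8)·log₂(3/8) + (5/8)·log₂(5/8)]
  = 0.5306 + 0.4238
  = 0.9544 bits
H(Q) = -[(3/8)·log₂(3/8) + (5/8)·log₂(5/8)]
  = 0.5306 + 0.4238
  = 0.9544 bits
H(P,Q) = -[(3/8)·log₂(3/8) + (5/8)·log₂(5/8)]
  = 0.5306 + 0.4238
  = 0.9544 bits

I(P;Q) = H(P) + H(Q) - H(P,Q)
  = 0.9544 + 0.9544 - 0.9544
  = 0.9544 bits

Distribution 2 (S, T):
Marginal P(S) (row sums):
  P(S=0) = 3/4 + 0 = 3/4
  P(S=1) = 0 + 1/4 = 1/4
Marginal P(T) (column sums):
  P(T=0) = 3/4 + 0 = 3/4
  P(T=1) = 0 + 1/4 = 1/4

H(S) = -[(3/4)·log₂(3/4) + (1/4)·log₂(1/4)]
  = 0.3113 + 0.5000
  = 0.8113 bits
H(T) = -[(3/4)·log₂(3/4) + (1/4)·log₂(1/4)]
  = 0.3113 + 0.5000
  = 0.8113 bits
H(S,T) = -[(3/4)·log₂(3/4) + (1/4)·log₂(1/4)]
  = 0.3113 + 0.5000
  = 0.8113 bits

I(S;T) = H(S) + H(T) - H(S,T)
  = 0.8113 + 0.8113 - 0.8113
  = 0.8113 bits

I(P;Q) = 0.9544 bits > I(S;T) = 0.8113 bits, so (P, Q) has the higher mutual information (stronger dependence).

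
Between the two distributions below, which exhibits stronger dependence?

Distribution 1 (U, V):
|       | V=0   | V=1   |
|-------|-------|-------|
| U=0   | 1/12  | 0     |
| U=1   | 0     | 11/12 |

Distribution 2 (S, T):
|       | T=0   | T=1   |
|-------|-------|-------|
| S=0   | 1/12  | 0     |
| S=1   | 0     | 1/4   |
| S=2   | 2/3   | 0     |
Distribution 1 (U, V):
Marginal P(U) (row sums):
  P(U=0) = 1/12 + 0 = 1/12
  P(U=1) = 0 + 11/12 = 11/12
Marginal P(V) (column sums):
  P(V=0) = 1/12 + 0 = 1/12
  P(V=1) = 0 + 11/12 = 11/12

H(U) = -[(1/12)·log₂(1/12) + (11/12)·log₂(11/12)]
  = 0.2987 + 0.1151
  = 0.4138 bits
H(V) = -[(1/12)·log₂(1/12) + (11/12)·log₂(11/12)]
  = 0.2987 + 0.1151
  = 0.4138 bits
H(U,V) = -[(1/12)·log₂(1/12) + (11/12)·log₂(11/12)]
  = 0.2987 + 0.1151
  = 0.4138 bits

I(U;V) = H(U) + H(V) - H(U,V)
  = 0.4138 + 0.4138 - 0.4138
  = 0.4138 bits

Distribution 2 (S, T):
Marginal P(S) (row sums):
  P(S=0) = 1/12 + 0 = 1/12
  P(S=1) = 0 + 1/4 = 1/4
  P(S=2) = 2/3 + 0 = 2/3
Marginal P(T) (column sums):
  P(T=0) = 1/12 + 0 + 2/3 = 3/4
  P(T=1) = 0 + 1/4 + 0 = 1/4

H(S) = -[(1/12)·log₂(1/12) + (1/4)·log₂(1/4) + (2/3)·log₂(2/3)]
  = 0.2987 + 0.5000 + 0.3900
  = 1.1887 bits
H(T) = -[(3/4)·log₂(3/4) + (1/4)·log₂(1/4)]
  = 0.3113 + 0.5000
  = 0.8113 bits
H(S,T) = -[(1/12)·log₂(1/12) + (1/4)·log₂(1/4) + (2/3)·log₂(2/3)]
  = 0.2987 + 0.5000 + 0.3900
  = 1.1887 bits

I(S;T) = H(S) + H(T) - H(S,T)
  = 1.1887 + 0.8113 - 1.1887
  = 0.8113 bits

I(S;T) = 0.8113 bits > I(U;V) = 0.4138 bits, so (S, T) has the higher mutual information (stronger dependence).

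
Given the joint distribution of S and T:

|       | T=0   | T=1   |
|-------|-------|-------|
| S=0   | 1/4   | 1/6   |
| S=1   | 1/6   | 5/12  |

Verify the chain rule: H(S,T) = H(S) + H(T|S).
Left side:
H(S,T) = -[(1/4)·log₂(1/4) + (1/6)·log₂(1/6) + (1/6)·log₂(1/6) + (5/12)·log₂(5/12)]
  = 0.5000 + 0.4308 + 0.4308 + 0.5263
  = 1.8879 bits

Right side:
Marginal P(S) (row sums):
  P(S=0) = 1/4 + 1/6 = 5/12
  P(S=1) = 1/6 + 5/12 = 7/12
H(S) = -[(5/12)·log₂(5/12) + (7/12)·log₂(7/12)]
  = 0.5263 + 0.4536
  = 0.9799 bits
H(T|S) = -Σ P(S,T)·log₂ P(T|S), where P(T|S) = P(S,T) / P(S)
  (S=0,T=0): P(T|S) = (1/4)/(5/12) = 3/5;  -(1/4)·log₂(3/5) = 0.1842
  (S=0,T=1): P(T|S) = (1/6)/(5/12) = 2/5;  -(1/6)·log₂(2/5) = 0.2203
  (S=1,T=0): P(T|S) = (1/6)/(7/12) = 2/7;  -(1/6)·log₂(2/7) = 0.3012
  (S=1,T=1): P(T|S) = (5/12)/(7/12) = 5/7;  -(5/12)·log₂(5/7) = 0.2023
H(T|S) = 0.1842 + 0.2203 + 0.3012 + 0.2023
  = 0.9080 bits
H(S) + H(T|S) = 0.9799 + 0.9080 = 1.8879 bits

Both sides equal 1.8879 bits, so the chain rule holds ✓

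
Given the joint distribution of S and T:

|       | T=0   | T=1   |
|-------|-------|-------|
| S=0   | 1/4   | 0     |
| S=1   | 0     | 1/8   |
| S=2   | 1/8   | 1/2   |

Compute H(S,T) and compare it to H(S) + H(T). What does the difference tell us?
Marginal P(S) (row sums):
  P(S=0) = 1/4 + 0 = 1/4
  P(S=1) = 0 + 1/8 = 1/8
  P(S=2) = 1/8 + 1/2 = 5/8
Marginal P(T) (column sums):
  P(T=0) = 1/4 + 0 + 1/8 = 3/8
  P(T=1) = 0 + 1/8 + 1/2 = 5/8

H(S,T) = -[(1/4)·log₂(1/4) + (1/8)·log₂(1/8) + (1/8)·log₂(1/8) + (1/2)·log₂(1/2)]
  = 0.5000 + 0.3750 + 0.3750 + 0.5000
  = 1.7500 bits
H(S) = -[(1/4)·log₂(1/4) + (1/8)·log₂(1/8) + (5/8)·log₂(5/8)]
  = 0.5000 + 0.3750 + 0.4238
  = 1.2988 bits
H(T) = -[(3/8)·log₂(3/8) + (5/8)·log₂(5/8)]
  = 0.5306 + 0.4238
  = 0.9544 bits

H(S) + H(T) = 1.2988 + 0.9544 = 2.2532 bits
Difference: H(S) + H(T) - H(S,T) = 2.2532 - 1.7500 = 0.5032 bits = I(S;T)

The difference is the mutual information; it is positive here, so S and T are dependent (knowing one reduces uncertainty about the other by 0.5032 bits).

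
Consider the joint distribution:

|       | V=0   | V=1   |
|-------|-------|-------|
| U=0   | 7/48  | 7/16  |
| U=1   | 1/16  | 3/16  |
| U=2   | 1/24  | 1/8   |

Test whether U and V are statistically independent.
Marginal P(U) (row sums):
  P(U=0) = 7/48 + 7/16 = 7/12
  P(U=1) = 1/16 + 3/16 = 1/4
  P(U=2) = 1/24 + 1/8 = 1/6
Marginal P(V) (column sums):
  P(V=0) = 7/48 + 1/16 + 1/24 = 1/4
  P(V=1) = 7/16 + 3/16 + 1/8 = 3/4

U and V are independent iff P(U=i,V=j) = P(U=i)·P(V=j) for every cell.
  P(U=0)·P(V=0) = 7/12 × 1/4 = 7/48 = P(U=0,V=0) ✓
  P(U=0)·P(V=1) = 7/12 × 3/4 = 7/16 = P(U=0,V=1) ✓
  P(U=1)·P(V=0) = 1/4 × 1/4 = 1/16 = P(U=1,V=0) ✓
  P(U=1)·P(V=1) = 1/4 × 3/4 = 3/16 = P(U=1,V=1) ✓
  P(U=2)·P(V=0) = 1/6 × 1/4 = 1/24 = P(U=2,V=0) ✓
  P(U=2)·P(V=1) = 1/6 × 3/4 = 1/8 = P(U=2,V=1) ✓

Yes, U and V are independent: every cell factors, so I(U;V) = 0 bits.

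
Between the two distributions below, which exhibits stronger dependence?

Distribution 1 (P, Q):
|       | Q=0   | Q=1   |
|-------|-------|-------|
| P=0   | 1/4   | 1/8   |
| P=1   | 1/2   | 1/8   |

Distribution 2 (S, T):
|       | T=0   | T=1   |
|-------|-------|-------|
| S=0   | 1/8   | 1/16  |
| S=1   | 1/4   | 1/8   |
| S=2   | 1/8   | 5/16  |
Distribution 1 (P, Q):
Marginal P(P) (row sums):
  P(P=0) = 1/4 + 1/8 = 3/8
  P(P=1) = 1/2 + 1/8 = 5/8
Marginal P(Q) (column sums):
  P(Q=0) = 1/4 + 1/2 = 3/4
  P(Q=1) = 1/8 + 1/8 = 1/4

H(P) = -[(3/8)·log₂(3/8) + (5/8)·log₂(5/8)]
  = 0.5306 + 0.4238
  = 0.9544 bits
H(Q) = -[(3/4)·log₂(3/4) + (1/4)·log₂(1/4)]
  = 0.3113 + 0.5000
  = 0.8113 bits
H(P,Q) = -[(1/4)·log₂(1/4) + (1/8)·log₂(1/8) + (1/2)·log₂(1/2) + (1/8)·log₂(1/8)]
  = 0.5000 + 0.3750 + 0.5000 + 0.3750
  = 1.7500 bits

I(P;Q) = H(P) + H(Q) - H(P,Q)
  = 0.9544 + 0.8113 - 1.7500
  = 0.0157 bits

Distribution 2 (S, T):
Marginal P(S) (row sums):
  P(S=0) = 1/8 + 1/16 = 3/16
  P(S=1) = 1/4 + 1/8 = 3/8
  P(S=2) = 1/8 + 5/16 = 7/16
Marginal P(T) (column sums):
  P(T=0) = 1/8 + 1/4 + 1/8 = 1/2
  P(T=1) = 1/16 + 1/8 + 5/16 = 1/2

H(S) = -[(3/16)·log₂(3/16) + (3/8)·log₂(3/8) + (7/16)·log₂(7/16)]
  = 0.4528 + 0.5306 + 0.5218
  = 1.5052 bits
H(T) = -[(1/2)·log₂(1/2) + (1/2)·log₂(1/2)]
  = 0.5000 + 0.5000
  = 1.0000 bits
H(S,T) = -[(1/8)·log₂(1/8) + (1/16)·log₂(1/16) + (1/4)·log₂(1/4) + (1/8)·log₂(1/8) + (1/8)·log₂(1/8) + (5/16)·log₂(5/16)]
  = 0.3750 + 0.2500 + 0.5000 + 0.3750 + 0.3750 + 0.5244
  = 2.3994 bits

I(S;T) = H(S) + H(T) - H(S,T)
  = 1.5052 + 1.0000 - 2.3994
  = 0.1058 bits

I(S;T) = 0.1058 bits > I(P;Q) = 0.0157 bits, so (S, T) has the higher mutual information (stronger dependence).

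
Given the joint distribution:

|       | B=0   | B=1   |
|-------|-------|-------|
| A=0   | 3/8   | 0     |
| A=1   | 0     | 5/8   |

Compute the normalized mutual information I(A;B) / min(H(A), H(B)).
Marginal P(A) (row sums):
  P(A=0) = 3/8 + 0 = 3/8
  P(A=1) = 0 + 5/8 = 5/8
Marginal P(B) (column sums):
  P(B=0) = 3/8 + 0 = 3/8
  P(B=1) = 0 + 5/8 = 5/8

H(A) = -[(3/8)·log₂(3/8) + (5/8)·log₂(5/8)]
  = 0.5306 + 0.4238
  = 0.9544 bits
H(B) = -[(3/8)·log₂(3/8) + (5/8)·log₂(5/8)]
  = 0.5306 + 0.4238
  = 0.9544 bits
H(A,B) = -[(3/8)·log₂(3/8) + (5/8)·log₂(5/8)]
  = 0.5306 + 0.4238
  = 0.9544 bits

I(A;B) = H(A) + H(B) - H(A,B)
  = 0.9544 + 0.9544 - 0.9544
  = 0.9544 bits

min(H(A), H(B)) = min(0.9544, 0.9544) = 0.9544 bits
Normalized MI = 0.9544 / 0.9544 = 1.0000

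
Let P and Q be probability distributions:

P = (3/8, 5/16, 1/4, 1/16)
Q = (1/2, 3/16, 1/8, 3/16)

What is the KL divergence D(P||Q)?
D(P||Q) = Σ P(i) log₂(P(i)/Q(i))
  i=0: (3/8) × log₂((3/8)/(1/2)) = (3/8) × log₂(3/4) = -0.1556
  i=1: (5/16) × log₂((5/16)/(3/16)) = (5/16) × log₂(5/3) = 0.2303
  i=2: (1/4) × log₂((1/4)/(1/8)) = (1/4) × log₂(2) = 0.2500
  i=3: (1/16) × log₂((1/16)/(3/16)) = (1/16) × log₂(1/3) = -0.0991
D(P||Q) = -0.1556 + 0.2303 + 0.2500 - 0.0991
  = 0.2256 bits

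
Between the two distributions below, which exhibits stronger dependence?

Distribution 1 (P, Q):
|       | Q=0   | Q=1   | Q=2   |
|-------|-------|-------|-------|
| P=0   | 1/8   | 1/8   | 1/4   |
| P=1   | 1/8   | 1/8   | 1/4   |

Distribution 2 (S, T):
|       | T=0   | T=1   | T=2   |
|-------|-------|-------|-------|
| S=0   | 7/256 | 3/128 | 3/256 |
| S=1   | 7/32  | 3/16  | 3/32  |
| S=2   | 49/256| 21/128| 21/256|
Distribution 1 (P, Q):
Marginal P(P) (row sums):
  P(P=0) = 1/8 + 1/8 + 1/4 = 1/2
  P(P=1) = 1/8 + 1/8 + 1/4 = 1/2
Marginal P(Q) (column sums):
  P(Q=0) = 1/8 + 1/8 = 1/4
  P(Q=1) = 1/8 + 1/8 = 1/4
  P(Q=2) = 1/4 + 1/4 = 1/2

H(P) = -[(1/2)·log₂(1/2) + (1/2)·log₂(1/2)]
  = 0.5000 + 0.5000
  = 1.0000 bits
H(Q) = -[(1/4)·log₂(1/4) + (1/4)·log₂(1/4) + (1/2)·log₂(1/2)]
  = 0.5000 + 0.5000 + 0.5000
  = 1.5000 bits
H(P,Q) = -[(1/8)·log₂(1/8) + (1/8)·log₂(1/8) + (1/4)·log₂(1/4) + (1/8)·log₂(1/8) + (1/8)·log₂(1/8) + (1/4)·log₂(1/4)]
  = 0.3750 + 0.3750 + 0.5000 + 0.3750 + 0.3750 + 0.5000
  = 2.5000 bits

I(P;Q) = H(P) + H(Q) - H(P,Q)
  = 1.0000 + 1.5000 - 2.5000
  = 0.0000 bits

Distribution 2 (S, T):
Marginal P(S) (row sums):
  P(S=0) = 7/256 + 3/128 + 3/256 = 1/16
  P(S=1) = 7/32 + 3/16 + 3/32 = 1/2
  P(S=2) = 49/256 + 21/128 + 21/256 = 7/16
Marginal P(T) (column sums):
  P(T=0) = 7/256 + 7/32 + 49/256 = 7/16
  P(T=1) = 3/128 + 3/16 + 21/128 = 3/8
  P(T=2) = 3/256 + 3/32 + 21/256 = 3/16

H(S) = -[(1/16)·log₂(1/16) + (1/2)·log₂(1/2) + (7/16)·log₂(7/16)]
  = 0.2500 + 0.5000 + 0.5218
  = 1.2718 bits
H(T) = -[(7/16)·log₂(7/16) + (3/8)·log₂(3/8) + (3/16)·log₂(3/16)]
  = 0.5218 + 0.5306 + 0.4528
  = 1.5052 bits
H(S,T) = -[(7/256)·log₂(7/256) + (3/128)·log₂(3/128) + (3/256)·log₂(3/256) + (7/32)·log₂(7/32) + (3/16)·log₂(3/16) + (3/32)·log₂(3/32) + (49/256)·log₂(49/256) + (21/128)·log₂(21/128) + (21/256)·log₂(21/256)]
  = 0.1420 + 0.1269 + 0.0752 + 0.4796 + 0.4528 + 0.3202 + 0.4566 + 0.4278 + 0.2959
  = 2.7770 bits

I(S;T) = H(S) + H(T) - H(S,T)
  = 1.2718 + 1.5052 - 2.7770
  = 0.0000 bits

Both joint tables factor as the product of their marginals, so I(P;Q) = I(S;T) = 0 bits: neither is larger (both pairs are independent).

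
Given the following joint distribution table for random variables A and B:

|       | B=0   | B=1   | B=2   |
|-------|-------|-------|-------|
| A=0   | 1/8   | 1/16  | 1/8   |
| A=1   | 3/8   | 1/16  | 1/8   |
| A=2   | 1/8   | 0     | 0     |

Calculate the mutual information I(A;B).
Marginal P(A) (row sums):
  P(A=0) = 1/8 + 1/16 + 1/8 = 5/16
  P(A=1) = 3/8 + 1/16 + 1/8 = 9/16
  P(A=2) = 1/8 + 0 + 0 = 1/8
Marginal P(B) (column sums):
  P(B=0) = 1/8 + 3/8 + 1/8 = 5/8
  P(B=1) = 1/16 + 1/16 + 0 = 1/8
  P(B=2) = 1/8 + 1/8 + 0 = 1/4

H(A) = -[(5/16)·log₂(5/16) + (9/16)·log₂(9/16) + (1/8)·log₂(1/8)]
  = 0.5244 + 0.4669 + 0.3750
  = 1.3663 bits
H(B) = -[(5/8)·log₂(5/8) + (1/8)·log₂(1/8) + (1/4)·log₂(1/4)]
  = 0.4238 + 0.3750 + 0.5000
  = 1.2988 bits
H(A,B) = -[(1/8)·log₂(1/8) + (1/16)·log₂(1/16) + (1/8)·log₂(1/8) + (3/8)·log₂(3/8) + (1/16)·log₂(1/16) + (1/8)·log₂(1/8) + (1/8)·log₂(1/8)]
  = 0.3750 + 0.2500 + 0.3750 + 0.5306 + 0.2500 + 0.3750 + 0.3750
  = 2.5306 bits

I(A;B) = H(A) + H(B) - H(A,B)
  = 1.3663 + 1.2988 - 2.5306
  = 0.1345 bits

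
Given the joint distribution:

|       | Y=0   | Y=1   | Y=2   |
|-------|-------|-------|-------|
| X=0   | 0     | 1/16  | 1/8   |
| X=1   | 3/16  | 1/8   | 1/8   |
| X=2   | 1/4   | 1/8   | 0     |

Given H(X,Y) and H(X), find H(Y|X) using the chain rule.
From the chain rule: H(X,Y) = H(X) + H(Y|X)
Therefore: H(Y|X) = H(X,Y) - H(X)

H(X,Y) = -[(1/16)·log₂(1/16) + (1/8)·log₂(1/8) + (3/16)·log₂(3/16) + (1/8)·log₂(1/8) + (1/8)·log₂(1/8) + (1/4)·log₂(1/4) + (1/8)·log₂(1/8)]
  = 0.2500 + 0.3750 + 0.4528 + 0.3750 + 0.3750 + 0.5000 + 0.3750
  = 2.7028 bits
Marginal P(X) (row sums):
  P(X=0) = 0 + 1/16 + 1/8 = 3/16
  P(X=1) = 3/16 + 1/8 + 1/8 = 7/16
  P(X=2) = 1/4 + 1/8 + 0 = 3/8
H(X) = -[(3/16)·log₂(3/16) + (7/16)·log₂(7/16) + (3/8)·log₂(3/8)]
  = 0.4528 + 0.5218 + 0.5306
  = 1.5052 bits

H(Y|X) = 2.7028 - 1.5052 = 1.1976 bits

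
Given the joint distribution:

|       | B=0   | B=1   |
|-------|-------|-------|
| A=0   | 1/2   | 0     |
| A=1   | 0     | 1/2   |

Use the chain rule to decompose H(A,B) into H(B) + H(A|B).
By the chain rule: H(A,B) = H(B) + H(A|B)

Marginal P(B) (column sums):
  P(B=0) = 1/2 + 0 = 1/2
  P(B=1) = 0 + 1/2 = 1/2
H(B) = -[(1/2)·log₂(1/2) + (1/2)·log₂(1/2)]
  = 0.5000 + 0.5000
  = 1.0000 bits
H(A|B) = -Σ P(A,B)·log₂ P(A|B), where P(A|B) = P(A,B) / P(B)
  (cells with P(A,B) = 0 contribute 0)
  (A=0,B=0): P(A|B) = (1/2)/(1/2) = 1;  -(1/2)·log₂(1) = 0.0000
  (A=1,B=1): P(A|B) = (1/2)/(1/2) = 1;  -(1/2)·log₂(1) = 0.0000
H(A|B) = 0.0000 + 0.0000
  = 0.0000 bits

H(A,B) = H(B) + H(A|B) = 1.0000 + 0.0000 = 1.0000 bits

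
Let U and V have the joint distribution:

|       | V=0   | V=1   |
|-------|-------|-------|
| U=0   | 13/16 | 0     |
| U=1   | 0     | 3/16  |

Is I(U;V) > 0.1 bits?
Marginal P(U) (row sums):
  P(U=0) = 13/16 + 0 = 13/16
  P(U=1) = 0 + 3/16 = 3/16
Marginal P(V) (column sums):
  P(V=0) = 13/16 + 0 = 13/16
  P(V=1) = 0 + 3/16 = 3/16

H(U) = -[(13/16)·log₂(13/16) + (3/16)·log₂(3/16)]
  = 0.2434 + 0.4528
  = 0.6962 bits
H(V) = -[(13/16)·log₂(13/16) + (3/16)·log₂(3/16)]
  = 0.2434 + 0.4528
  = 0.6962 bits
H(U,V) = -[(13/16)·log₂(13/16) + (3/16)·log₂(3/16)]
  = 0.2434 + 0.4528
  = 0.6962 bits

I(U;V) = H(U) + H(V) - H(U,V)
  = 0.6962 + 0.6962 - 0.6962
  = 0.6962 bits

Yes. I(U;V) = 0.6962 bits, which is > 0.1 bits.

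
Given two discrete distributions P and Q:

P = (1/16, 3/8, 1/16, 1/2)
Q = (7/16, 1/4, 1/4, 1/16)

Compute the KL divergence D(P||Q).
D(P||Q) = Σ P(i) log₂(P(i)/Q(i))
  i=0: (1/16) × log₂((1/16)/(7/16)) = (1/16) × log₂(1/7) = -0.1755
  i=1: (3/8) × log₂((3/8)/(1/4)) = (3/8) × log₂(3/2) = 0.2194
  i=2: (1/16) × log₂((1/16)/(1/4)) = (1/16) × log₂(1/4) = -0.1250
  i=3: (1/2) × log₂((1/2)/(1/16)) = (1/2) × log₂(8) = 1.5000
D(P||Q) = -0.1755 + 0.2194 - 0.1250 + 1.5000
  = 1.4189 bits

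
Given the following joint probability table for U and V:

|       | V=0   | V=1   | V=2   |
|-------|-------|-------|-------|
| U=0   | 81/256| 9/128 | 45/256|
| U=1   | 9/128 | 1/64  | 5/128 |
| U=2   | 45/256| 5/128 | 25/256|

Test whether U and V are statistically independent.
Marginal P(U) (row sums):
  P(U=0) = 81/256 + 9/128 + 45/256 = 9/16
  P(U=1) = 9/128 + 1/64 + 5/128 = 1/8
  P(U=2) = 45/256 + 5/128 + 25/256 = 5/16
Marginal P(V) (column sums):
  P(V=0) = 81/256 + 9/128 + 45/256 = 9/16
  P(V=1) = 9/128 + 1/64 + 5/128 = 1/8
  P(V=2) = 45/256 + 5/128 + 25/256 = 5/16

U and V are independent iff P(U=i,V=j) = P(U=i)·P(V=j) for every cell.
  P(U=0)·P(V=0) = 9/16 × 9/16 = 81/256 = P(U=0,V=0) ✓
  P(U=0)·P(V=1) = 9/16 × 1/8 = 9/128 = P(U=0,V=1) ✓
  P(U=0)·P(V=2) = 9/16 × 5/16 = 45/256 = P(U=0,V=2) ✓
  P(U=1)·P(V=0) = 1/8 × 9/16 = 9/128 = P(U=1,V=0) ✓
  P(U=1)·P(V=1) = 1/8 × 1/8 = 1/64 = P(U=1,V=1) ✓
  P(U=1)·P(V=2) = 1/8 × 5/16 = 5/128 = P(U=1,V=2) ✓
  P(U=2)·P(V=0) = 5/16 × 9/16 = 45/256 = P(U=2,V=0) ✓
  P(U=2)·P(V=1) = 5/16 × 1/8 = 5/128 = P(U=2,V=1) ✓
  P(U=2)·P(V=2) = 5/16 × 5/16 = 25/256 = P(U=2,V=2) ✓

Yes, U and V are independent: every cell factors, so I(U;V) = 0 bits.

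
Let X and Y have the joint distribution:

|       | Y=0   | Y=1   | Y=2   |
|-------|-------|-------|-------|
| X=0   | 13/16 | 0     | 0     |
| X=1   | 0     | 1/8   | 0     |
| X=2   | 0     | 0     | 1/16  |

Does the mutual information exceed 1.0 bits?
Marginal P(X) (row sums):
  P(X=0) = 13/16 + 0 + 0 = 13/16
  P(X=1) = 0 + 1/8 + 0 = 1/8
  P(X=2) = 0 + 0 + 1/16 = 1/16
Marginal P(Y) (column sums):
  P(Y=0) = 13/16 + 0 + 0 = 13/16
  P(Y=1) = 0 + 1/8 + 0 = 1/8
  P(Y=2) = 0 + 0 + 1/16 = 1/16

H(X) = -[(13/16)·log₂(13/16) + (1/8)·log₂(1/8) + (1/16)·log₂(1/16)]
  = 0.2434 + 0.3750 + 0.2500
  = 0.8684 bits
H(Y) = -[(13/16)·log₂(13/16) + (1/8)·log₂(1/8) + (1/16)·log₂(1/16)]
  = 0.2434 + 0.3750 + 0.2500
  = 0.8684 bits
H(X,Y) = -[(13/16)·log₂(13/16) + (1/8)·log₂(1/8) + (1/16)·log₂(1/16)]
  = 0.2434 + 0.3750 + 0.2500
  = 0.8684 bits

I(X;Y) = H(X) + H(Y) - H(X,Y)
  = 0.8684 + 0.8684 - 0.8684
  = 0.8684 bits

No. I(X;Y) = 0.8684 bits, which is ≤ 1.0 bits.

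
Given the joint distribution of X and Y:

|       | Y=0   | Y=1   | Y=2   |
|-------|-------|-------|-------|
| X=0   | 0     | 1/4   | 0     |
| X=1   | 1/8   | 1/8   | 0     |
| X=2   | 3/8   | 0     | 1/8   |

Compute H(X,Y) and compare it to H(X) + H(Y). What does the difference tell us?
Marginal P(X) (row sums):
  P(X=0) = 0 + 1/4 + 0 = 1/4
  P(X=1) = 1/8 + 1/8 + 0 = 1/4
  P(X=2) = 3/8 + 0 + 1/8 = 1/2
Marginal P(Y) (column sums):
  P(Y=0) = 0 + 1/8 + 3/8 = 1/2
  P(Y=1) = 1/4 + 1/8 + 0 = 3/8
  P(Y=2) = 0 + 0 + 1/8 = 1/8

H(X,Y) = -[(1/4)·log₂(1/4) + (1/8)·log₂(1/8) + (1/8)·log₂(1/8) + (3/8)·log₂(3/8) + (1/8)·log₂(1/8)]
  = 0.5000 + 0.3750 + 0.3750 + 0.5306 + 0.3750
  = 2.1556 bits
H(X) = -[(1/4)·log₂(1/4) + (1/4)·log₂(1/4) + (1/2)·log₂(1/2)]
  = 0.5000 + 0.5000 + 0.5000
  = 1.5000 bits
H(Y) = -[(1/2)·log₂(1/2) + (3/8)·log₂(3/8) + (1/8)·log₂(1/8)]
  = 0.5000 + 0.5306 + 0.3750
  = 1.4056 bits

H(X) + H(Y) = 1.5000 + 1.4056 = 2.9056 bits
Difference: H(X) + H(Y) - H(X,Y) = 2.9056 - 2.1556 = 0.7500 bits = I(X;Y)

The difference is the mutual information; it is positive here, so X and Y are dependent (knowing one reduces uncertainty about the other by 0.7500 bits).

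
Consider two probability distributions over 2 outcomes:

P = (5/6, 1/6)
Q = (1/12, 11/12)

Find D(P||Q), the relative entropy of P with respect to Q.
D(P||Q) = Σ P(i) log₂(P(i)/Q(i))
  i=0: (5/6) × log₂((5/6)/(1/12)) = (5/6) × log₂(10) = 2.7683
  i=1: (1/6) × log₂((1/6)/(11/12)) = (1/6) × log₂(2/11) = -0.4099
D(P||Q) = 2.7683 - 0.4099
  = 2.3584 bits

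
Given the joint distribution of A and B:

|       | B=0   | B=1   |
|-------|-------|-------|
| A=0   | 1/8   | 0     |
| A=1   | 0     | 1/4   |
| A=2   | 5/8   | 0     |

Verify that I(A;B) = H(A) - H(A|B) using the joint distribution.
Left side, from I(A;B) = H(A) + H(B) - H(A,B):
Marginal P(A) (row sums):
  P(A=0) = 1/8 + 0 = 1/8
  P(A=1) = 0 + 1/4 = 1/4
  P(A=2) = 5/8 + 0 = 5/8
Marginal P(B) (column sums):
  P(B=0) = 1/8 + 0 + 5/8 = 3/4
  P(B=1) = 0 + 1/4 + 0 = 1/4

H(A) = -[(1/8)·log₂(1/8) + (1/4)·log₂(1/4) + (5/8)·log₂(5/8)]
  = 0.3750 + 0.5000 + 0.4238
  = 1.2988 bits
H(B) = -[(3/4)·log₂(3/4) + (1/4)·log₂(1/4)]
  = 0.3113 + 0.5000
  = 0.8113 bits
H(A,B) = -[(1/8)·log₂(1/8) + (1/4)·log₂(1/4) + (5/8)·log₂(5/8)]
  = 0.3750 + 0.5000 + 0.4238
  = 1.2988 bits

I(A;B) = H(A) + H(B) - H(A,B)
  = 1.2988 + 0.8113 - 1.2988
  = 0.8113 bits

Right side, with H(A|B) computed directly from the conditional probabilities:
H(A|B) = -Σ P(A,B)·log₂ P(A|B), where P(A|B) = P(A,B) / P(B)
  (cells with P(A,B) = 0 contribute 0)
  (A=0,B=0): P(A|B) = (1/8)/(3/4) = 1/6;  -(1/8)·log₂(1/6) = 0.3231
  (A=1,B=1): P(A|B) = (1/4)/(1/4) = 1;  -(1/4)·log₂(1) = 0.0000
  (A=2,B=0): P(A|B) = (5/8)/(3/4) = 5/6;  -(5/8)·log₂(5/6) = 0.1644
H(A|B) = 0.3231 + 0.0000 + 0.1644
  = 0.4875 bits
H(A) - H(A|B) = 1.2988 - 0.4875 = 0.8113 bits

Both sides equal 0.8113 bits, so I(A;B) = H(A) - H(A|B) ✓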